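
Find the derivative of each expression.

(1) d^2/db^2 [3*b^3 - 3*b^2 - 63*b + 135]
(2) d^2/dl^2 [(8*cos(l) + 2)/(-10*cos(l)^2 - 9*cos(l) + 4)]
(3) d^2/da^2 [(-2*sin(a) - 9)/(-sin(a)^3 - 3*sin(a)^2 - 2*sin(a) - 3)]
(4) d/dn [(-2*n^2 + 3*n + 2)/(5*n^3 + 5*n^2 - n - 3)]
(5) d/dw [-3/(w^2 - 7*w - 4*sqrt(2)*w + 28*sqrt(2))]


(1) = 18*b - 6
(2) = 10*(180*(1 - cos(2*l))^2*cos(l) + 2*(1 - cos(2*l))^2 - 511*cos(l)/2 - 27*cos(2*l)/2 + 363*cos(3*l)/2 - 40*cos(5*l) - 255/2)/(9*cos(l) + 5*cos(2*l) + 1)^3
(3) = (-8*sin(a)^7 - 99*sin(a)^6 - 287*sin(a)^5 - 126*sin(a)^4 + 649*sin(a)^3 + 822*sin(a)^2 + 90*sin(a) - 114)/(sin(a)^3 + 3*sin(a)^2 + 2*sin(a) + 3)^3
(4) = (10*n^4 - 30*n^3 - 43*n^2 - 8*n - 7)/(25*n^6 + 50*n^5 + 15*n^4 - 40*n^3 - 29*n^2 + 6*n + 9)
(5) = 3*(2*w - 7 - 4*sqrt(2))/(w^2 - 7*w - 4*sqrt(2)*w + 28*sqrt(2))^2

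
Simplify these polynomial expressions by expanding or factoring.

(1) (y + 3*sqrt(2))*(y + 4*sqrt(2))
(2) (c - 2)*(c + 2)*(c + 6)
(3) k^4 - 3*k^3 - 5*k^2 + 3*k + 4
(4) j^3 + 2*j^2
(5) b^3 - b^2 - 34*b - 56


(1) = y^2 + 7*sqrt(2)*y + 24
(2) = c^3 + 6*c^2 - 4*c - 24
(3) = (k - 4)*(k - 1)*(k + 1)^2
(4) = j^2*(j + 2)
(5) = (b - 7)*(b + 2)*(b + 4)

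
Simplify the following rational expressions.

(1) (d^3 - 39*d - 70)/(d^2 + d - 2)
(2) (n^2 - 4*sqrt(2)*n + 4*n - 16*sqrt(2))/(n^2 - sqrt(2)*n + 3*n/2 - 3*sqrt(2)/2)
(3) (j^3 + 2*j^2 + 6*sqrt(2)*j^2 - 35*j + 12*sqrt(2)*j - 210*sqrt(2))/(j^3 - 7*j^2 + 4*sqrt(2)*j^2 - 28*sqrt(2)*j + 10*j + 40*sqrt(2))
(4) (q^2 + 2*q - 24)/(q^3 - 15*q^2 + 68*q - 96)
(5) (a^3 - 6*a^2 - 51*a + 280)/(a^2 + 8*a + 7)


(1) = (d^2 - 2*d - 35)/(d - 1)
(2) = (2*n^2 + n*(8 - 8*sqrt(2)) - 32*sqrt(2))/(2*n^2 + n*(3 - 2*sqrt(2)) - 3*sqrt(2))
(3) = (j^2 + j*(7 + 6*sqrt(2)) + 42*sqrt(2))/(j^2 + j*(-2 + 4*sqrt(2)) - 8*sqrt(2))
(4) = (q + 6)/(q^2 - 11*q + 24)
(5) = (a^2 - 13*a + 40)/(a + 1)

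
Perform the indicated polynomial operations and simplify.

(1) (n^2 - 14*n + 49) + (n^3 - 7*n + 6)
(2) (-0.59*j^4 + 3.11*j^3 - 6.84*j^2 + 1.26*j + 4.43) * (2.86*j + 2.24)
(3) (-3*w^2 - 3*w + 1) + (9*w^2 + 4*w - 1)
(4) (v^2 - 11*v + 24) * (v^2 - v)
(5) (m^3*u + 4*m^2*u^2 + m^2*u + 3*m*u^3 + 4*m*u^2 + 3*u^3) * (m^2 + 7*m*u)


(1) = n^3 + n^2 - 21*n + 55
(2) = -1.6874*j^5 + 7.573*j^4 - 12.596*j^3 - 11.718*j^2 + 15.4922*j + 9.9232
(3) = 6*w^2 + w
(4) = v^4 - 12*v^3 + 35*v^2 - 24*v
(5) = m^5*u + 11*m^4*u^2 + m^4*u + 31*m^3*u^3 + 11*m^3*u^2 + 21*m^2*u^4 + 31*m^2*u^3 + 21*m*u^4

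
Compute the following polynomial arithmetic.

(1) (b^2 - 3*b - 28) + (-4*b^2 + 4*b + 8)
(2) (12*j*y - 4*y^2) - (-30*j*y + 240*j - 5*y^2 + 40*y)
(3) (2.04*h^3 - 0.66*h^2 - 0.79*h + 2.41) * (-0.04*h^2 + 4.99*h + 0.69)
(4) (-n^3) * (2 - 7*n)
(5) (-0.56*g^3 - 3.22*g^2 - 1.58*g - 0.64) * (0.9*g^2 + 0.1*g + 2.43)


(1) = -3*b^2 + b - 20
(2) = 42*j*y - 240*j + y^2 - 40*y
(3) = -0.0816*h^5 + 10.206*h^4 - 1.8542*h^3 - 4.4939*h^2 + 11.4808*h + 1.6629
(4) = 7*n^4 - 2*n^3
(5) = -0.504*g^5 - 2.954*g^4 - 3.1048*g^3 - 8.5586*g^2 - 3.9034*g - 1.5552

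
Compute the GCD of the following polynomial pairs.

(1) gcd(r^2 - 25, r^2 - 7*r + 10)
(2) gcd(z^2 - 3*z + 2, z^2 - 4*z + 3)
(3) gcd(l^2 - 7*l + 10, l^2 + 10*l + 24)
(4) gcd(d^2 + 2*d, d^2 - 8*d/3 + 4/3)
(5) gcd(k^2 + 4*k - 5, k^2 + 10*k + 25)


(1) = r - 5
(2) = z - 1
(3) = gcd((l - 5)*(l - 2), (l + 4)*(l + 6)) = 1
(4) = gcd(d*(d + 2), (d - 2)*(d - 2/3)) = 1
(5) = gcd((k - 1)*(k + 5), (k + 5)^2) = k + 5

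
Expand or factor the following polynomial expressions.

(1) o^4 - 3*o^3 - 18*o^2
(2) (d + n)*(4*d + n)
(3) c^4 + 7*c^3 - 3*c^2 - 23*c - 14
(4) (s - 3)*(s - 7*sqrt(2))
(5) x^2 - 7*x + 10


(1) = o^2*(o - 6)*(o + 3)
(2) = 4*d^2 + 5*d*n + n^2
(3) = (c - 2)*(c + 1)^2*(c + 7)
(4) = s^2 - 7*sqrt(2)*s - 3*s + 21*sqrt(2)
(5) = (x - 5)*(x - 2)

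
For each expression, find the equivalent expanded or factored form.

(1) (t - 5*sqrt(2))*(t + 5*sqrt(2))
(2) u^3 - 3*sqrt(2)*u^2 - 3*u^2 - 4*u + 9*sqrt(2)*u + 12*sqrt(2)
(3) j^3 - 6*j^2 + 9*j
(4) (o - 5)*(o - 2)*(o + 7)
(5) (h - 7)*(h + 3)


(1) = t^2 - 50
(2) = (u - 4)*(u + 1)*(u - 3*sqrt(2))
(3) = j*(j - 3)^2
(4) = o^3 - 39*o + 70
(5) = h^2 - 4*h - 21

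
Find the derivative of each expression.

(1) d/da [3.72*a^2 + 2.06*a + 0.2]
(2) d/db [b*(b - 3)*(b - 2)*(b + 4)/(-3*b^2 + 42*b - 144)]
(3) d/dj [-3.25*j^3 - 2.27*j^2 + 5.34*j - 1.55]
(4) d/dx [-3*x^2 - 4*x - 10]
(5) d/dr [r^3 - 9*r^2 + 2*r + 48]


(1) = 7.44*a + 2.06
(2) = (-2*b^5 + 43*b^4 - 220*b^3 - 28*b^2 + 1344*b - 1152)/(3*(b^4 - 28*b^3 + 292*b^2 - 1344*b + 2304))
(3) = -9.75*j^2 - 4.54*j + 5.34
(4) = -6*x - 4
(5) = 3*r^2 - 18*r + 2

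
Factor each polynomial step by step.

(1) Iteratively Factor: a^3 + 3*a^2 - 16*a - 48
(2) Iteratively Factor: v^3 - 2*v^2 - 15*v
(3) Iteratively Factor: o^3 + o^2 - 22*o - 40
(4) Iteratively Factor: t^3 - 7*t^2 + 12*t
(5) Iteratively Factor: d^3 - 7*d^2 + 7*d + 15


(1) = (a + 4)*(a^2 - a - 12) = (a + 3)*(a + 4)*(a - 4)
(2) = (v + 3)*(v^2 - 5*v) = (v - 5)*(v + 3)*(v)
(3) = (o + 2)*(o^2 - o - 20) = (o + 2)*(o + 4)*(o - 5)
(4) = (t)*(t^2 - 7*t + 12) = t*(t - 3)*(t - 4)
(5) = (d - 5)*(d^2 - 2*d - 3) = (d - 5)*(d + 1)*(d - 3)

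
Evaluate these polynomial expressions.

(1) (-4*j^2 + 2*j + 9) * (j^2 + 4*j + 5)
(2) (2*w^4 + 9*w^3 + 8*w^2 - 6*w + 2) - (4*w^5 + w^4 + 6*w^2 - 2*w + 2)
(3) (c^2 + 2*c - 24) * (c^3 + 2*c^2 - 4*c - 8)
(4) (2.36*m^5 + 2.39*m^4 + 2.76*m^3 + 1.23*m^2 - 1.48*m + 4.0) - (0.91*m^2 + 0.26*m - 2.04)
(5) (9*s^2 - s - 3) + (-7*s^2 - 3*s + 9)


(1) = -4*j^4 - 14*j^3 - 3*j^2 + 46*j + 45
(2) = -4*w^5 + w^4 + 9*w^3 + 2*w^2 - 4*w
(3) = c^5 + 4*c^4 - 24*c^3 - 64*c^2 + 80*c + 192
(4) = 2.36*m^5 + 2.39*m^4 + 2.76*m^3 + 0.32*m^2 - 1.74*m + 6.04
(5) = 2*s^2 - 4*s + 6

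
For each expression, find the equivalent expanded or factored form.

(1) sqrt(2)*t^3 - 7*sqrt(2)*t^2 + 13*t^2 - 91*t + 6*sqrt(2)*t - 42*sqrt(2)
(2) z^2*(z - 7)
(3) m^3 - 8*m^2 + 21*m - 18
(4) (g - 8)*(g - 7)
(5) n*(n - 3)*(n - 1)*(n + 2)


(1) = (t - 7)*(t + 6*sqrt(2))*(sqrt(2)*t + 1)
(2) = z^3 - 7*z^2
(3) = (m - 3)^2*(m - 2)
(4) = g^2 - 15*g + 56
(5) = n^4 - 2*n^3 - 5*n^2 + 6*n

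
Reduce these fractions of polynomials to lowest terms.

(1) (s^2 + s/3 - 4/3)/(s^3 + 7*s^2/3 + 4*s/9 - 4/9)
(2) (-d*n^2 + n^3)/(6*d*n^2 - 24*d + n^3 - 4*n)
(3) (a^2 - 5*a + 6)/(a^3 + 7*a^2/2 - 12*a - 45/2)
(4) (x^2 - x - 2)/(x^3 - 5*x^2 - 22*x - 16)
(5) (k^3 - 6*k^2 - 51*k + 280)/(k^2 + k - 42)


(1) = (9*s^2 + 3*s - 12)/(9*s^3 + 21*s^2 + 4*s - 4)
(2) = (-d*n^2 + n^3)/(6*d*n^2 - 24*d + n^3 - 4*n)
(3) = (2*a - 4)/(2*a^2 + 13*a + 15)
(4) = (x - 2)/(x^2 - 6*x - 16)
(5) = (k^2 - 13*k + 40)/(k - 6)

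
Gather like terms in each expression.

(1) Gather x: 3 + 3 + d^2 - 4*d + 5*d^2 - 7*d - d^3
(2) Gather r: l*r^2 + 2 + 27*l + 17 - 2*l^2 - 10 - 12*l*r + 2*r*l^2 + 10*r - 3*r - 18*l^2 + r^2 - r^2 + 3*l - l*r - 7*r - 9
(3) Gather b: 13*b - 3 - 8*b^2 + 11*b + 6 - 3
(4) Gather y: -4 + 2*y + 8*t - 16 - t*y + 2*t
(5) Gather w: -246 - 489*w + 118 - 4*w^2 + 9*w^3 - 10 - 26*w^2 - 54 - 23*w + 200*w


(1) = -d^3 + 6*d^2 - 11*d + 6
(2) = -20*l^2 + l*r^2 + 30*l + r*(2*l^2 - 13*l)
(3) = -8*b^2 + 24*b
(4) = 10*t + y*(2 - t) - 20
(5) = 9*w^3 - 30*w^2 - 312*w - 192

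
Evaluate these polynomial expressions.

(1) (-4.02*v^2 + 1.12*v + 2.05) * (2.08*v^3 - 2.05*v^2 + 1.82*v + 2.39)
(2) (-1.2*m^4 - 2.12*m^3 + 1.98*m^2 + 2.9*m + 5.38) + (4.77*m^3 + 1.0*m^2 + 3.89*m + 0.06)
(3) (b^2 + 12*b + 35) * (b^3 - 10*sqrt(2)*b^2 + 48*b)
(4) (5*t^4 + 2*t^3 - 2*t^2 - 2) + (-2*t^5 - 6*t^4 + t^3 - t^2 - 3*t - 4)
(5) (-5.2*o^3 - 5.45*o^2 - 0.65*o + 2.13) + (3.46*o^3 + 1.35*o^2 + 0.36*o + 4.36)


(1) = -8.3616*v^5 + 10.5706*v^4 - 5.3484*v^3 - 11.7719*v^2 + 6.4078*v + 4.8995
(2) = -1.2*m^4 + 2.65*m^3 + 2.98*m^2 + 6.79*m + 5.44
(3) = b^5 - 10*sqrt(2)*b^4 + 12*b^4 - 120*sqrt(2)*b^3 + 83*b^3 - 350*sqrt(2)*b^2 + 576*b^2 + 1680*b
(4) = -2*t^5 - t^4 + 3*t^3 - 3*t^2 - 3*t - 6
(5) = -1.74*o^3 - 4.1*o^2 - 0.29*o + 6.49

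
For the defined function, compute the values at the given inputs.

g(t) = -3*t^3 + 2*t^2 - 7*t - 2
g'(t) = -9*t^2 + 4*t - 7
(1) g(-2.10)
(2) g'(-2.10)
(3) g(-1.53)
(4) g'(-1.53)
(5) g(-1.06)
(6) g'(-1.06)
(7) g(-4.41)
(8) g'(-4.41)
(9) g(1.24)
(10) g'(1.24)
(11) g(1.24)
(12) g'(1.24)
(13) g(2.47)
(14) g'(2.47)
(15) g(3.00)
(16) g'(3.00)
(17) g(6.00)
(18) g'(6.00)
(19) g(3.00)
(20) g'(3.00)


(1) = 49.30
(2) = -55.09
(3) = 24.14
(4) = -34.19
(5) = 11.24
(6) = -21.35
(7) = 325.06
(8) = -199.67
(9) = -13.32
(10) = -15.88
(11) = -13.32
(12) = -15.88
(13) = -52.30
(14) = -52.03
(15) = -86.00
(16) = -76.00
(17) = -620.00
(18) = -307.00
(19) = -86.00
(20) = -76.00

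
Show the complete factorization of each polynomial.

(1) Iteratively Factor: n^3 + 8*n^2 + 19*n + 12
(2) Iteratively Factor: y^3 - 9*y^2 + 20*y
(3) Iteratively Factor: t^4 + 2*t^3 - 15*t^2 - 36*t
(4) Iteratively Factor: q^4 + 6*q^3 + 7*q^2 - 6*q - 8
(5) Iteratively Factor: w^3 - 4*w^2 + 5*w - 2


(1) = (n + 1)*(n^2 + 7*n + 12) = (n + 1)*(n + 3)*(n + 4)
(2) = (y)*(y^2 - 9*y + 20) = y*(y - 4)*(y - 5)
(3) = (t + 3)*(t^3 - t^2 - 12*t) = (t - 4)*(t + 3)*(t^2 + 3*t) = (t - 4)*(t + 3)^2*(t)
(4) = (q + 2)*(q^3 + 4*q^2 - q - 4) = (q + 2)*(q + 4)*(q^2 - 1) = (q - 1)*(q + 2)*(q + 4)*(q + 1)
(5) = (w - 1)*(w^2 - 3*w + 2) = (w - 1)^2*(w - 2)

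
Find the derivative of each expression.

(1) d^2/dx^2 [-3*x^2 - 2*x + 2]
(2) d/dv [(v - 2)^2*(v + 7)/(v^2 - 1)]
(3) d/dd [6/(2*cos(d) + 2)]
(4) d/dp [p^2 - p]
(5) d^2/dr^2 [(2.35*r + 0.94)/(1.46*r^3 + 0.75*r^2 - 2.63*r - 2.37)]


(1) = -6
(2) = (v^4 + 21*v^2 - 62*v + 24)/(v^4 - 2*v^2 + 1)
(3) = 3*sin(d)/(cos(d) + 1)^2
(4) = 2*p - 1
(5) = (30.05556*r^5 + 39.483948*r^4 + 37.15961*r^3 + 79.093668*r^2 + 33.453378*r - 12.950098)/(3.112136*r^9 + 4.7961*r^8 - 14.354574*r^7 - 32.012901*r^6 + 10.286997*r^5 + 66.165606*r^4 + 34.459525*r^3 - 36.541134*r^2 - 44.317341*r - 13.312053)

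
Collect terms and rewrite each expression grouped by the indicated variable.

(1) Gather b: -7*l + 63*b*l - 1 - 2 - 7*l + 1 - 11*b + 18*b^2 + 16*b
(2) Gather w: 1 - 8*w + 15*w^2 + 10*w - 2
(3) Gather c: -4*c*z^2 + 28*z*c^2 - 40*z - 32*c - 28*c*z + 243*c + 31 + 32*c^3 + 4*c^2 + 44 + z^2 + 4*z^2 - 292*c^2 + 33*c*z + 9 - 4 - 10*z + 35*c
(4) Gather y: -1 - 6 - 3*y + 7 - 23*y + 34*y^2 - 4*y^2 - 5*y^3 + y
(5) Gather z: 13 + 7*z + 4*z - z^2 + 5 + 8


(1) = 18*b^2 + b*(63*l + 5) - 14*l - 2
(2) = 15*w^2 + 2*w - 1
(3) = 32*c^3 + c^2*(28*z - 288) + c*(-4*z^2 + 5*z + 246) + 5*z^2 - 50*z + 80
(4) = -5*y^3 + 30*y^2 - 25*y
(5) = -z^2 + 11*z + 26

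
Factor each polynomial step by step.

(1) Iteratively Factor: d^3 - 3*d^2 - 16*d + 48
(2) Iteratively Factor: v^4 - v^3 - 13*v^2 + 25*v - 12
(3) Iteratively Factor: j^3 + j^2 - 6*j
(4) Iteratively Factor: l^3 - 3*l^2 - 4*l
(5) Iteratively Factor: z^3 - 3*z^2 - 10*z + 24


(1) = (d - 3)*(d^2 - 16) = (d - 4)*(d - 3)*(d + 4)
(2) = (v - 3)*(v^3 + 2*v^2 - 7*v + 4) = (v - 3)*(v + 4)*(v^2 - 2*v + 1) = (v - 3)*(v - 1)*(v + 4)*(v - 1)
(3) = (j)*(j^2 + j - 6) = j*(j - 2)*(j + 3)
(4) = (l + 1)*(l^2 - 4*l) = l*(l + 1)*(l - 4)
(5) = (z - 2)*(z^2 - z - 12) = (z - 4)*(z - 2)*(z + 3)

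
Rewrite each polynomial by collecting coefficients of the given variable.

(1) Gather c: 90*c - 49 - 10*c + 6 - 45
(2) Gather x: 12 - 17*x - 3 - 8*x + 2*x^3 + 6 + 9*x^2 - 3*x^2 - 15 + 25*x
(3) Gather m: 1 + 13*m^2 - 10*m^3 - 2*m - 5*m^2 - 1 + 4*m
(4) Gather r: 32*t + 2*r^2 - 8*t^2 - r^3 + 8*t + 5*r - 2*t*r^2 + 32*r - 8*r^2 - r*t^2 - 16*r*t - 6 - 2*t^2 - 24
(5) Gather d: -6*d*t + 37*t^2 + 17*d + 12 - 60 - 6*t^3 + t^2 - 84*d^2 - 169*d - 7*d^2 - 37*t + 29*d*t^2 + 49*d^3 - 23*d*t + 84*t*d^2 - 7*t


(1) = 80*c - 88
(2) = 2*x^3 + 6*x^2
(3) = -10*m^3 + 8*m^2 + 2*m
(4) = -r^3 + r^2*(-2*t - 6) + r*(-t^2 - 16*t + 37) - 10*t^2 + 40*t - 30
(5) = 49*d^3 + d^2*(84*t - 91) + d*(29*t^2 - 29*t - 152) - 6*t^3 + 38*t^2 - 44*t - 48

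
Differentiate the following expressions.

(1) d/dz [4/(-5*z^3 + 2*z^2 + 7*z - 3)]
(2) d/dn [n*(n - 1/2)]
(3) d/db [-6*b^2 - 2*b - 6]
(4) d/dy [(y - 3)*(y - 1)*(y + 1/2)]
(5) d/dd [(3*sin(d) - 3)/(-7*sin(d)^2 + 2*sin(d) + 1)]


(1) = 4*(15*z^2 - 4*z - 7)/(5*z^3 - 2*z^2 - 7*z + 3)^2
(2) = 2*n - 1/2
(3) = -12*b - 2
(4) = 3*y^2 - 7*y + 1
(5) = 3*(7*sin(d)^2 - 14*sin(d) + 3)*cos(d)/(7*sin(d)^2 - 2*sin(d) - 1)^2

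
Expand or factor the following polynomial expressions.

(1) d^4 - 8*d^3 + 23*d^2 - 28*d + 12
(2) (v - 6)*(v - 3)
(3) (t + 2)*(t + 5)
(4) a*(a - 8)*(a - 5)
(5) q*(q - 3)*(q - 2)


(1) = (d - 3)*(d - 2)^2*(d - 1)
(2) = v^2 - 9*v + 18
(3) = t^2 + 7*t + 10
(4) = a^3 - 13*a^2 + 40*a
(5) = q^3 - 5*q^2 + 6*q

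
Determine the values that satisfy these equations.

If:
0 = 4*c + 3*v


Then:
c = -3*v/4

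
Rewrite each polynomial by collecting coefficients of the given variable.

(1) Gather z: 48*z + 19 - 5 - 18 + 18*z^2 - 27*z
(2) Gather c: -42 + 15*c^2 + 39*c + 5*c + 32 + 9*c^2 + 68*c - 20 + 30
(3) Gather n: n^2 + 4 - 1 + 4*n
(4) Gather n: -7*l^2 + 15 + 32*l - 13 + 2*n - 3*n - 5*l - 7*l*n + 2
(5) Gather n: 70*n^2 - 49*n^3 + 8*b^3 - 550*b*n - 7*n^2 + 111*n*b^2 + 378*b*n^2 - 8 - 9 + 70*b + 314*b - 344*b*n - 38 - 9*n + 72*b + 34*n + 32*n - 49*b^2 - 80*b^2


(1) = 18*z^2 + 21*z - 4
(2) = 24*c^2 + 112*c
(3) = n^2 + 4*n + 3
(4) = -7*l^2 + 27*l + n*(-7*l - 1) + 4
(5) = 8*b^3 - 129*b^2 + 456*b - 49*n^3 + n^2*(378*b + 63) + n*(111*b^2 - 894*b + 57) - 55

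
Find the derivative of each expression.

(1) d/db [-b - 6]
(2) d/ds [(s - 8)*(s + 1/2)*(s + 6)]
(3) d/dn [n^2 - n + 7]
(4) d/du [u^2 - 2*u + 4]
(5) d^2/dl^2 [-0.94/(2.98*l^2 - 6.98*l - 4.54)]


(1) = -1
(2) = 3*s^2 - 3*s - 49
(3) = 2*n - 1
(4) = 2*u - 2
(5) = (-16.695152*l^2 + 39.104752*l + 0.94*(5.96*l - 6.98)*(11.92*l - 13.96) + 25.434896)/(-2.98*l^2 + 6.98*l + 4.54)^3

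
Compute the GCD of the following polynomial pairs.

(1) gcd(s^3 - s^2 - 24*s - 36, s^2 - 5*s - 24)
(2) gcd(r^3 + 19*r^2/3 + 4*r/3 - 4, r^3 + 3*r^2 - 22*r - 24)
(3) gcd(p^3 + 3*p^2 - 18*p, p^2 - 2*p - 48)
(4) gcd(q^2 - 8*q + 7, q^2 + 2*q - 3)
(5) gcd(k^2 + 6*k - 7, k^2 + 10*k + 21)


(1) = gcd((s - 6)*(s + 2)*(s + 3), (s - 8)*(s + 3)) = s + 3
(2) = r^2 + 7*r + 6
(3) = gcd(p*(p - 3)*(p + 6), (p - 8)*(p + 6)) = p + 6
(4) = q - 1
(5) = k + 7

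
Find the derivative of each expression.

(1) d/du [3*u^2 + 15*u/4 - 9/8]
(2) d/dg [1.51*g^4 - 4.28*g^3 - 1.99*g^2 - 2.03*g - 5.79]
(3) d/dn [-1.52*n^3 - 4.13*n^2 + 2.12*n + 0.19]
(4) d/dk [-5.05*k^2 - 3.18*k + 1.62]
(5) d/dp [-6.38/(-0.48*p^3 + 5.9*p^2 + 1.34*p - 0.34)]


(1) = 6*u + 15/4
(2) = 6.04*g^3 - 12.84*g^2 - 3.98*g - 2.03
(3) = -4.56*n^2 - 8.26*n + 2.12
(4) = -10.1*k - 3.18
(5) = (-9.1872*p^2 + 75.284*p + 8.5492)/(0.48*p^3 - 5.9*p^2 - 1.34*p + 0.34)^2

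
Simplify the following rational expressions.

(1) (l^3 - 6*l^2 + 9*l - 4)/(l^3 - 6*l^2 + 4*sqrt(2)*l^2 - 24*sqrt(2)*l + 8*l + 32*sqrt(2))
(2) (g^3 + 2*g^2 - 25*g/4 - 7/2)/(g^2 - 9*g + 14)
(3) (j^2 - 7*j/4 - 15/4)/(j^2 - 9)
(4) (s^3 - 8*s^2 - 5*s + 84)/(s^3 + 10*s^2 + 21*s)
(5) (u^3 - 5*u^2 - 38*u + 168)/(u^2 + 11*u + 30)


(1) = (l^2 - 2*l + 1)/(l^2 + l*(-2 + 4*sqrt(2)) - 8*sqrt(2))
(2) = (4*g^2 + 16*g + 7)/(4*g - 28)
(3) = (4*j + 5)/(4*j + 12)
(4) = (s^2 - 11*s + 28)/(s^2 + 7*s)
(5) = (u^2 - 11*u + 28)/(u + 5)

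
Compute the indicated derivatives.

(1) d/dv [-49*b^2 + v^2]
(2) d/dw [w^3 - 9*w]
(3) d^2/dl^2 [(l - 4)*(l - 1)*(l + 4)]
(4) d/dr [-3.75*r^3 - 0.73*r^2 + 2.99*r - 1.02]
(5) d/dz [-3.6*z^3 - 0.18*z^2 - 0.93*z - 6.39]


(1) = 2*v
(2) = 3*w^2 - 9
(3) = 6*l - 2
(4) = -11.25*r^2 - 1.46*r + 2.99
(5) = -10.8*z^2 - 0.36*z - 0.93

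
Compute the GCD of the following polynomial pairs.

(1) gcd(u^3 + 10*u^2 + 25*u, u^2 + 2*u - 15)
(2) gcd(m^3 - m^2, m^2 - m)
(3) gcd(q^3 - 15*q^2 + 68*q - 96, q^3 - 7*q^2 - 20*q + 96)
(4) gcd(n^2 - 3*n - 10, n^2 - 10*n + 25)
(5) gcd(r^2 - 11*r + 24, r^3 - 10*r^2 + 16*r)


(1) = gcd(u*(u + 5)^2, (u - 3)*(u + 5)) = u + 5
(2) = gcd(m^2*(m - 1), m*(m - 1)) = m^2 - m
(3) = q^2 - 11*q + 24
(4) = gcd((n - 5)*(n + 2), (n - 5)^2) = n - 5
(5) = r - 8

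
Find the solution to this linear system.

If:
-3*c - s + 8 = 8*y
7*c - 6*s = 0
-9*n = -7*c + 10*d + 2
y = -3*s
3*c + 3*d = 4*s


Then:
c = -48/143
d = -80/429
n = -82/297
s = -56/143
y = 168/143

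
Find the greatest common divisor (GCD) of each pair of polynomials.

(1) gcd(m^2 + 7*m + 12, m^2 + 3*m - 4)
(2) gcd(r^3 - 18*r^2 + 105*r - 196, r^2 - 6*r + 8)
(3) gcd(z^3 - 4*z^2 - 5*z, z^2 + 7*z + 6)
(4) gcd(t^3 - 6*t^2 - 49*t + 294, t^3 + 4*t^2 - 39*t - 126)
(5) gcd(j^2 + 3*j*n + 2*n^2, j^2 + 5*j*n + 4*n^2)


(1) = m + 4
(2) = gcd((r - 7)^2*(r - 4), (r - 4)*(r - 2)) = r - 4
(3) = z + 1
(4) = t^2 + t - 42
(5) = j + n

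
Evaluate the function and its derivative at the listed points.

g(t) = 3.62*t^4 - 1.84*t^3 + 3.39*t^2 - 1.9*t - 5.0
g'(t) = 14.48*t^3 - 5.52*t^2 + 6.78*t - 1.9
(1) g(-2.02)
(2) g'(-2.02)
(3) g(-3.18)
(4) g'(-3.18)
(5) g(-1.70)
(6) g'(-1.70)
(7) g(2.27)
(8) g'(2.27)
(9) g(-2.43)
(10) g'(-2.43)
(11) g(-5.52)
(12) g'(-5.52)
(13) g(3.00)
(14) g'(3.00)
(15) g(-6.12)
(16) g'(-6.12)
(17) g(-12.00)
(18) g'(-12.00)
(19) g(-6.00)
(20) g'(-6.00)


(1) = 88.11
(2) = -157.47
(3) = 464.68
(4) = -544.92
(5) = 47.30
(6) = -100.52
(7) = 82.75
(8) = 154.42
(9) = 172.26
(10) = -258.74
(11) = 3779.24
(12) = -2643.01
(13) = 263.35
(14) = 359.72
(15) = 5633.62
(16) = -3569.26
(17) = 78749.80
(18) = -25899.58
(19) = 5217.40
(20) = -3368.98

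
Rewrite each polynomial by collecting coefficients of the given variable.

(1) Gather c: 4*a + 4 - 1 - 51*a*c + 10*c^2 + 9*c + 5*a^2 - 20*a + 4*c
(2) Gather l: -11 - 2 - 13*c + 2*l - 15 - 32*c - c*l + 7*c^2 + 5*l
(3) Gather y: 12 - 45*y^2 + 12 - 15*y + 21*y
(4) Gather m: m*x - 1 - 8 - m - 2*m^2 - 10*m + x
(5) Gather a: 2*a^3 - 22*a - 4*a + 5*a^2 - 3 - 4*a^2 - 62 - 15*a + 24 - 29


(1) = 5*a^2 - 16*a + 10*c^2 + c*(13 - 51*a) + 3
(2) = 7*c^2 - 45*c + l*(7 - c) - 28
(3) = -45*y^2 + 6*y + 24
(4) = -2*m^2 + m*(x - 11) + x - 9
(5) = 2*a^3 + a^2 - 41*a - 70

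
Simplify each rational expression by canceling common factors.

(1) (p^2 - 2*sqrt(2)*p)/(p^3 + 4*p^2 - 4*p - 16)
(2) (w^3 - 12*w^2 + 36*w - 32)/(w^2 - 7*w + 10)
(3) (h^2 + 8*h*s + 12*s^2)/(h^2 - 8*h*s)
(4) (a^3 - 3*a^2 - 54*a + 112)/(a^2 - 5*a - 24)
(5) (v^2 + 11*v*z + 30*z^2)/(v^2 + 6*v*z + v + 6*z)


(1) = (p^2 - 2*sqrt(2)*p)/(p^3 + 4*p^2 - 4*p - 16)
(2) = (w^2 - 10*w + 16)/(w - 5)
(3) = (-h^2 - 8*h*s - 12*s^2)/(-h^2 + 8*h*s)
(4) = (a^2 + 5*a - 14)/(a + 3)
(5) = (v + 5*z)/(v + 1)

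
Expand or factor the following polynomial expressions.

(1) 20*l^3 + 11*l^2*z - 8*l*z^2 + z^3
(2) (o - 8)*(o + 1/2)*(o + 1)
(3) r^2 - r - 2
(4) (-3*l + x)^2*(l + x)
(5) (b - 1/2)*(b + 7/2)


(1) = (-5*l + z)*(-4*l + z)*(l + z)
(2) = o^3 - 13*o^2/2 - 23*o/2 - 4
(3) = (r - 2)*(r + 1)
(4) = 9*l^3 + 3*l^2*x - 5*l*x^2 + x^3
(5) = b^2 + 3*b - 7/4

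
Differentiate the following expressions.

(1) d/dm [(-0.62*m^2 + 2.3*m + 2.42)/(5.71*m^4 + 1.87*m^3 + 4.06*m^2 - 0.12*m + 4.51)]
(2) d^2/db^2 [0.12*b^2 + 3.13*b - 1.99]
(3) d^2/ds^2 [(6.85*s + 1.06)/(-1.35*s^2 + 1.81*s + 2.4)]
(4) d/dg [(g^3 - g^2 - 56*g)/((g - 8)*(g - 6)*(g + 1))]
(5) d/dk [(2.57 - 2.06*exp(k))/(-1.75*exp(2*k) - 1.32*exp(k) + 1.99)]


(1) = (7.0804*m^5 - 38.2396*m^4 - 63.8748*m^3 - 22.8398*m^2 - 25.2428*m + 10.6634)/(32.6041*m^8 + 21.3554*m^7 + 49.8621*m^6 + 13.814*m^5 + 67.539*m^4 + 15.893*m^3 + 36.6356*m^2 - 1.0824*m + 20.3401)
(2) = 0.240000000000000
(3) = ((2.7*s - 1.81)*(5.4*s - 3.62)*(6.85*s + 1.06) + (55.485*s - 21.935)*(-1.35*s^2 + 1.81*s + 2.4))/(-1.35*s^2 + 1.81*s + 2.4)^3
(4) = 6*(-2*g^2 - 2*g - 7)/(g^4 - 10*g^3 + 13*g^2 + 60*g + 36)
(5) = (-3.605*exp(2*k) + 8.995*exp(k) - 0.707)*exp(k)/(3.0625*exp(4*k) + 4.62*exp(3*k) - 5.2226*exp(2*k) - 5.2536*exp(k) + 3.9601)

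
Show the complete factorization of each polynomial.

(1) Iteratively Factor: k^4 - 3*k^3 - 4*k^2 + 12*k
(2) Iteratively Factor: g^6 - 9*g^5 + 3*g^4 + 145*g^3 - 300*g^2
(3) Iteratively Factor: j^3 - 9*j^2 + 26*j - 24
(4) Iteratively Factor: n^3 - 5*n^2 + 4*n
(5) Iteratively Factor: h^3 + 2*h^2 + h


(1) = (k - 3)*(k^3 - 4*k) = (k - 3)*(k - 2)*(k^2 + 2*k) = (k - 3)*(k - 2)*(k + 2)*(k)
(2) = (g)*(g^5 - 9*g^4 + 3*g^3 + 145*g^2 - 300*g) = g*(g - 5)*(g^4 - 4*g^3 - 17*g^2 + 60*g) = g*(g - 5)*(g + 4)*(g^3 - 8*g^2 + 15*g) = g^2*(g - 5)*(g + 4)*(g^2 - 8*g + 15) = g^2*(g - 5)*(g - 3)*(g + 4)*(g - 5)
(3) = (j - 2)*(j^2 - 7*j + 12) = (j - 4)*(j - 2)*(j - 3)
(4) = (n - 4)*(n^2 - n) = n*(n - 4)*(n - 1)
(5) = (h + 1)*(h^2 + h) = (h + 1)^2*(h)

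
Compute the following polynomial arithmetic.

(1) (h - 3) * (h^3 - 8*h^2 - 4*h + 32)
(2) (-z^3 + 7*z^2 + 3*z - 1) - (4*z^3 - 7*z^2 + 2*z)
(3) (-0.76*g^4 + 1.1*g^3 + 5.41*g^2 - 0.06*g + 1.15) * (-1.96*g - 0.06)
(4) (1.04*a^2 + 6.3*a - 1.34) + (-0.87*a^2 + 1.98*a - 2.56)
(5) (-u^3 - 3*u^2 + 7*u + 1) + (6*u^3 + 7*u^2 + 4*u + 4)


(1) = h^4 - 11*h^3 + 20*h^2 + 44*h - 96
(2) = -5*z^3 + 14*z^2 + z - 1
(3) = 1.4896*g^5 - 2.1104*g^4 - 10.6696*g^3 - 0.207*g^2 - 2.2504*g - 0.069
(4) = 0.17*a^2 + 8.28*a - 3.9
(5) = 5*u^3 + 4*u^2 + 11*u + 5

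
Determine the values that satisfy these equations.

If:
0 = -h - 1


Then:
h = -1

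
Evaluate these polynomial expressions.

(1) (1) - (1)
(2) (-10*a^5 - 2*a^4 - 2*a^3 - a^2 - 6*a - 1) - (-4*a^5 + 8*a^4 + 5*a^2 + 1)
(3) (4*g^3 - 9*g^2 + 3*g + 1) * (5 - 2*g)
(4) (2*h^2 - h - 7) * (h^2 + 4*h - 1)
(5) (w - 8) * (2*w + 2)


(1) = 0
(2) = -6*a^5 - 10*a^4 - 2*a^3 - 6*a^2 - 6*a - 2
(3) = -8*g^4 + 38*g^3 - 51*g^2 + 13*g + 5
(4) = 2*h^4 + 7*h^3 - 13*h^2 - 27*h + 7
(5) = 2*w^2 - 14*w - 16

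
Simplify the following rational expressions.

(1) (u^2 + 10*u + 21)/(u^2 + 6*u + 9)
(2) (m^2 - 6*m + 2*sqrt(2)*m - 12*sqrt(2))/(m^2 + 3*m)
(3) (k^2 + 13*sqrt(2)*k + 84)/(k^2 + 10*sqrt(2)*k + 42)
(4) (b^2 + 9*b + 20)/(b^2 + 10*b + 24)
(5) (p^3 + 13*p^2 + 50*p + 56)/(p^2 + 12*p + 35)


(1) = (u + 7)/(u + 3)
(2) = (m^2 + m*(-6 + 2*sqrt(2)) - 12*sqrt(2))/(m^2 + 3*m)
(3) = (k + 6*sqrt(2))/(k + 3*sqrt(2))
(4) = (b + 5)/(b + 6)
(5) = (p^2 + 6*p + 8)/(p + 5)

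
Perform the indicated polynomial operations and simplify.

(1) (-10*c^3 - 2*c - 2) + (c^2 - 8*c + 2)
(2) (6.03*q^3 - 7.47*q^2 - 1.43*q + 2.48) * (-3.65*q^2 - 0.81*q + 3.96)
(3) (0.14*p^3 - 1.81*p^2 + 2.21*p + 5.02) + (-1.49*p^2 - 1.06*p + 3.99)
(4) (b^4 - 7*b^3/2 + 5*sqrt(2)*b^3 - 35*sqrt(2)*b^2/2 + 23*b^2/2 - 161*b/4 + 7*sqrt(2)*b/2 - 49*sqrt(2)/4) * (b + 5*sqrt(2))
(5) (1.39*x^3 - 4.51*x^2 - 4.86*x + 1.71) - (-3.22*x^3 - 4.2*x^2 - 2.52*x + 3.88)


(1) = -10*c^3 + c^2 - 10*c
(2) = -22.0095*q^5 + 22.3812*q^4 + 35.149*q^3 - 37.4749*q^2 - 7.6716*q + 9.8208
(3) = 0.14*p^3 - 3.3*p^2 + 1.15*p + 9.01
(4) = b^5 - 7*b^4/2 + 10*sqrt(2)*b^4 - 35*sqrt(2)*b^3 + 123*b^3/2 - 861*b^2/4 + 61*sqrt(2)*b^2 - 427*sqrt(2)*b/2 + 35*b - 245/2
(5) = 4.61*x^3 - 0.31*x^2 - 2.34*x - 2.17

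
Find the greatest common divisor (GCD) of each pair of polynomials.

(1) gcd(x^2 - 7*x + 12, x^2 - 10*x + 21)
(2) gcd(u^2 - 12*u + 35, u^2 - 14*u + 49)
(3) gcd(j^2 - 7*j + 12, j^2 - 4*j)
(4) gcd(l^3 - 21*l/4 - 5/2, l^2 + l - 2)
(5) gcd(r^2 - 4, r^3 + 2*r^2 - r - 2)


(1) = x - 3
(2) = u - 7
(3) = gcd((j - 4)*(j - 3), j*(j - 4)) = j - 4
(4) = l + 2
(5) = r + 2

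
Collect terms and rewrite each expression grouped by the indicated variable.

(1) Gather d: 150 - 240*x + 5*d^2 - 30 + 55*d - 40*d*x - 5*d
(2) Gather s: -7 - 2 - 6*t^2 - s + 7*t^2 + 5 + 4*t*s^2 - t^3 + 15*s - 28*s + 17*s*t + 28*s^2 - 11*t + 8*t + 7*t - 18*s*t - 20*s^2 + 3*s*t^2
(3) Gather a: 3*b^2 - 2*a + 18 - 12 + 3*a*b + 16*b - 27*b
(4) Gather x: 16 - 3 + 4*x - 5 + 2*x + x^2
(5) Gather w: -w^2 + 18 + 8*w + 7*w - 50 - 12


(1) = 5*d^2 + d*(50 - 40*x) - 240*x + 120
(2) = s^2*(4*t + 8) + s*(3*t^2 - t - 14) - t^3 + t^2 + 4*t - 4
(3) = a*(3*b - 2) + 3*b^2 - 11*b + 6
(4) = x^2 + 6*x + 8
(5) = -w^2 + 15*w - 44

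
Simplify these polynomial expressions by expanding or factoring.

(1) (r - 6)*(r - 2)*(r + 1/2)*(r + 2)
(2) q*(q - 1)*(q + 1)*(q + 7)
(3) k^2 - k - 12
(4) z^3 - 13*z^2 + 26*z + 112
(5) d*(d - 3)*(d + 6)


(1) = r^4 - 11*r^3/2 - 7*r^2 + 22*r + 12
(2) = q^4 + 7*q^3 - q^2 - 7*q
(3) = (k - 4)*(k + 3)
(4) = (z - 8)*(z - 7)*(z + 2)
(5) = d^3 + 3*d^2 - 18*d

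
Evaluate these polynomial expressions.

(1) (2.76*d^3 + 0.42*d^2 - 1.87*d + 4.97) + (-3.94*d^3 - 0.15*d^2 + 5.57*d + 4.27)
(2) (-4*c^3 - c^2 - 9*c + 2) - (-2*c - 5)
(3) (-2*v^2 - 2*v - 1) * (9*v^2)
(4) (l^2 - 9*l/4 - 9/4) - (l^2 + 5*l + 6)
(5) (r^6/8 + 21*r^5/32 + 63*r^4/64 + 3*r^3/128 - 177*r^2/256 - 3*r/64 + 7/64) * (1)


(1) = -1.18*d^3 + 0.27*d^2 + 3.7*d + 9.24
(2) = -4*c^3 - c^2 - 7*c + 7
(3) = -18*v^4 - 18*v^3 - 9*v^2
(4) = -29*l/4 - 33/4
(5) = r^6/8 + 21*r^5/32 + 63*r^4/64 + 3*r^3/128 - 177*r^2/256 - 3*r/64 + 7/64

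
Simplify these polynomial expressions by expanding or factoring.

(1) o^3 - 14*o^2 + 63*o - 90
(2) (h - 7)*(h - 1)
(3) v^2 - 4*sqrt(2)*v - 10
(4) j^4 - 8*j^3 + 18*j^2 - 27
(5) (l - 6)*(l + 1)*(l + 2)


(1) = (o - 6)*(o - 5)*(o - 3)
(2) = h^2 - 8*h + 7
(3) = (v - 5*sqrt(2))*(v + sqrt(2))
(4) = (j - 3)^3*(j + 1)
(5) = l^3 - 3*l^2 - 16*l - 12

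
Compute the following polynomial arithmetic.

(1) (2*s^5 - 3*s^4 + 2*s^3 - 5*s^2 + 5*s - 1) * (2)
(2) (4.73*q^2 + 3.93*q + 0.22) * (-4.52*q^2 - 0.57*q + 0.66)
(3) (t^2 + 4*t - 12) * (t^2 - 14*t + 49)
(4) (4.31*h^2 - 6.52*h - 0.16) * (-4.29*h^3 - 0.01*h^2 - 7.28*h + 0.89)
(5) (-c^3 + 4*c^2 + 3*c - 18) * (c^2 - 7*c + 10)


(1) = 4*s^5 - 6*s^4 + 4*s^3 - 10*s^2 + 10*s - 2
(2) = -21.3796*q^4 - 20.4597*q^3 - 0.1127*q^2 + 2.4684*q + 0.1452
(3) = t^4 - 10*t^3 - 19*t^2 + 364*t - 588
(4) = -18.4899*h^5 + 27.9277*h^4 - 30.6252*h^3 + 51.3031*h^2 - 4.638*h - 0.1424
(5) = -c^5 + 11*c^4 - 35*c^3 + c^2 + 156*c - 180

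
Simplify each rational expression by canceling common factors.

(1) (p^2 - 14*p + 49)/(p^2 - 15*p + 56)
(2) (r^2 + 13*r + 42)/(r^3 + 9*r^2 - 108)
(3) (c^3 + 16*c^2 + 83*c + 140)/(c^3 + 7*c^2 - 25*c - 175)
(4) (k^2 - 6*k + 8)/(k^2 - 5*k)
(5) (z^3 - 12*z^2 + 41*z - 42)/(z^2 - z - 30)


(1) = (p - 7)/(p - 8)
(2) = (r + 7)/(r^2 + 3*r - 18)
(3) = (c + 4)/(c - 5)
(4) = (k^2 - 6*k + 8)/(k^2 - 5*k)
(5) = (z^3 - 12*z^2 + 41*z - 42)/(z^2 - z - 30)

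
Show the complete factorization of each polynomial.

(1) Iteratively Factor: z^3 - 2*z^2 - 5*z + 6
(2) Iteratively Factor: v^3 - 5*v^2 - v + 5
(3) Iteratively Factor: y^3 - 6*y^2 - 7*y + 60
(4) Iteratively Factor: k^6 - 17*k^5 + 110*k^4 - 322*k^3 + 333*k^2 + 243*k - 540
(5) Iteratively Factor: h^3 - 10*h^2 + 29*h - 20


(1) = (z + 2)*(z^2 - 4*z + 3) = (z - 3)*(z + 2)*(z - 1)
(2) = (v - 1)*(v^2 - 4*v - 5) = (v - 1)*(v + 1)*(v - 5)
(3) = (y - 5)*(y^2 - y - 12) = (y - 5)*(y + 3)*(y - 4)
(4) = (k - 3)*(k^5 - 14*k^4 + 68*k^3 - 118*k^2 - 21*k + 180) = (k - 5)*(k - 3)*(k^4 - 9*k^3 + 23*k^2 - 3*k - 36) = (k - 5)*(k - 3)*(k + 1)*(k^3 - 10*k^2 + 33*k - 36) = (k - 5)*(k - 3)^2*(k + 1)*(k^2 - 7*k + 12) = (k - 5)*(k - 3)^3*(k + 1)*(k - 4)
(5) = (h - 5)*(h^2 - 5*h + 4) = (h - 5)*(h - 1)*(h - 4)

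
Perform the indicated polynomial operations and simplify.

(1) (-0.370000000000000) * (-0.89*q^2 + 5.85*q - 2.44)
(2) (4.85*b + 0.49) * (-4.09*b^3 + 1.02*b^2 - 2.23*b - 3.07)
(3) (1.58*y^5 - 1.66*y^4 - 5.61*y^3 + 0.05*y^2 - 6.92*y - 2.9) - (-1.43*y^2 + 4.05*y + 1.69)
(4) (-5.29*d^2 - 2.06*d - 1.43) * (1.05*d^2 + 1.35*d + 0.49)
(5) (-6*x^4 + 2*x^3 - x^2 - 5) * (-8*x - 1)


(1) = 0.3293*q^2 - 2.1645*q + 0.9028
(2) = -19.8365*b^4 + 2.9429*b^3 - 10.3157*b^2 - 15.9822*b - 1.5043
(3) = 1.58*y^5 - 1.66*y^4 - 5.61*y^3 + 1.48*y^2 - 10.97*y - 4.59
(4) = -5.5545*d^4 - 9.3045*d^3 - 6.8746*d^2 - 2.9399*d - 0.7007
(5) = 48*x^5 - 10*x^4 + 6*x^3 + x^2 + 40*x + 5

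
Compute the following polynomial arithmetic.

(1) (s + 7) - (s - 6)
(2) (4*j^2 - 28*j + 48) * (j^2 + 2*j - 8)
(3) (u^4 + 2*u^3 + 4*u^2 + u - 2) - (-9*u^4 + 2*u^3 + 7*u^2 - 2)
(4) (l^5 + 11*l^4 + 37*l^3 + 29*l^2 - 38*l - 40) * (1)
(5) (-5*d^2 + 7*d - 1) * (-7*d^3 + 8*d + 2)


(1) = 13
(2) = 4*j^4 - 20*j^3 - 40*j^2 + 320*j - 384
(3) = 10*u^4 - 3*u^2 + u
(4) = l^5 + 11*l^4 + 37*l^3 + 29*l^2 - 38*l - 40
(5) = 35*d^5 - 49*d^4 - 33*d^3 + 46*d^2 + 6*d - 2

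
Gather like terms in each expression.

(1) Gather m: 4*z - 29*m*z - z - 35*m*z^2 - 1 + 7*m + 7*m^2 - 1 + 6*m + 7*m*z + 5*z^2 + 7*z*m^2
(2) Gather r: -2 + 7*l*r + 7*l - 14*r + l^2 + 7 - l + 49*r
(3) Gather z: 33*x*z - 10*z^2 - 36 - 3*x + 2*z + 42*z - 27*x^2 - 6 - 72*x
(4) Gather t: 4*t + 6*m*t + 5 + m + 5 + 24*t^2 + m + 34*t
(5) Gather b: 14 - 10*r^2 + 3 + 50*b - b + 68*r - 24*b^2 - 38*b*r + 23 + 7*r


(1) = m^2*(7*z + 7) + m*(-35*z^2 - 22*z + 13) + 5*z^2 + 3*z - 2
(2) = l^2 + 6*l + r*(7*l + 35) + 5
(3) = -27*x^2 - 75*x - 10*z^2 + z*(33*x + 44) - 42
(4) = 2*m + 24*t^2 + t*(6*m + 38) + 10
(5) = -24*b^2 + b*(49 - 38*r) - 10*r^2 + 75*r + 40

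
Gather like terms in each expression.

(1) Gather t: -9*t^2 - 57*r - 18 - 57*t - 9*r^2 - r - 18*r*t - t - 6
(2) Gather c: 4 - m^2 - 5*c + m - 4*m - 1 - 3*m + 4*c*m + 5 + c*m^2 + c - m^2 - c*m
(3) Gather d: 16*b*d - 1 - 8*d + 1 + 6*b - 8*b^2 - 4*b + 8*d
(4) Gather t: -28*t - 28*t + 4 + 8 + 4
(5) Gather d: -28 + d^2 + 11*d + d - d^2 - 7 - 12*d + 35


(1) = -9*r^2 - 58*r - 9*t^2 + t*(-18*r - 58) - 24
(2) = c*(m^2 + 3*m - 4) - 2*m^2 - 6*m + 8
(3) = -8*b^2 + 16*b*d + 2*b
(4) = 16 - 56*t
(5) = 0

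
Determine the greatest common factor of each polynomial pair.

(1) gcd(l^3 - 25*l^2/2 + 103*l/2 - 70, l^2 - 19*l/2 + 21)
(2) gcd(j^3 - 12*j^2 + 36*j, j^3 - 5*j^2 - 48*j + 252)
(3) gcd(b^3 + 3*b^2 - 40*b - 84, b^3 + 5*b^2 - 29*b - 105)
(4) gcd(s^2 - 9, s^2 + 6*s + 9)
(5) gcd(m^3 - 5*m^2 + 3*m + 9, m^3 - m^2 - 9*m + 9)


(1) = l - 7/2
(2) = j^2 - 12*j + 36
(3) = b + 7
(4) = s + 3
(5) = gcd((m - 3)^2*(m + 1), (m - 3)*(m - 1)*(m + 3)) = m - 3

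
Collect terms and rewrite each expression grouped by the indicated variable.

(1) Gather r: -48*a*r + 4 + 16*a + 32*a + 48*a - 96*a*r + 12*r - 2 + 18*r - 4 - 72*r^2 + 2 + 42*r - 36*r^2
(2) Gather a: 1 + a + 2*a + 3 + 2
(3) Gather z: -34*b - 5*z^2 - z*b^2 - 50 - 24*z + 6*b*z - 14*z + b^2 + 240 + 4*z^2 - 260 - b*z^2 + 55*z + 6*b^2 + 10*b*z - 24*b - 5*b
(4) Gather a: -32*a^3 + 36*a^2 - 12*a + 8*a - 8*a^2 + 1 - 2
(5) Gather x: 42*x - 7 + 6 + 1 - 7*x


(1) = 96*a - 108*r^2 + r*(72 - 144*a)
(2) = 3*a + 6
(3) = 7*b^2 - 63*b + z^2*(-b - 1) + z*(-b^2 + 16*b + 17) - 70
(4) = -32*a^3 + 28*a^2 - 4*a - 1
(5) = 35*x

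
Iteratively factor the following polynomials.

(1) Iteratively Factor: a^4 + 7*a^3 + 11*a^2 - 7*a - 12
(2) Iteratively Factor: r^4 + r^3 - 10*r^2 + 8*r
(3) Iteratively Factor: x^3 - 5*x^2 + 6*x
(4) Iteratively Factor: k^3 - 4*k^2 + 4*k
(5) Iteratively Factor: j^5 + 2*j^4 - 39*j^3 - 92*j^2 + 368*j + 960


(1) = (a + 1)*(a^3 + 6*a^2 + 5*a - 12) = (a + 1)*(a + 4)*(a^2 + 2*a - 3) = (a + 1)*(a + 3)*(a + 4)*(a - 1)
(2) = (r)*(r^3 + r^2 - 10*r + 8) = r*(r + 4)*(r^2 - 3*r + 2) = r*(r - 1)*(r + 4)*(r - 2)
(3) = (x - 2)*(x^2 - 3*x) = (x - 3)*(x - 2)*(x)
(4) = (k - 2)*(k^2 - 2*k) = (k - 2)^2*(k)
(5) = (j - 5)*(j^4 + 7*j^3 - 4*j^2 - 112*j - 192) = (j - 5)*(j + 4)*(j^3 + 3*j^2 - 16*j - 48) = (j - 5)*(j - 4)*(j + 4)*(j^2 + 7*j + 12) = (j - 5)*(j - 4)*(j + 3)*(j + 4)*(j + 4)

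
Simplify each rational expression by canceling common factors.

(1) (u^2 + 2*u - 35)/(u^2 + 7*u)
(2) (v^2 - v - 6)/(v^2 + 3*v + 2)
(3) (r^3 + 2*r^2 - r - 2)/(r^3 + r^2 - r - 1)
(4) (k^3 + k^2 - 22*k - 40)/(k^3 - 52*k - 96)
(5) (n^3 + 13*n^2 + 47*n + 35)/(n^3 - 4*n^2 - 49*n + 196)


(1) = (u - 5)/u
(2) = (v - 3)/(v + 1)
(3) = (r + 2)/(r + 1)
(4) = (k^2 - k - 20)/(k^2 - 2*k - 48)
(5) = (n^2 + 6*n + 5)/(n^2 - 11*n + 28)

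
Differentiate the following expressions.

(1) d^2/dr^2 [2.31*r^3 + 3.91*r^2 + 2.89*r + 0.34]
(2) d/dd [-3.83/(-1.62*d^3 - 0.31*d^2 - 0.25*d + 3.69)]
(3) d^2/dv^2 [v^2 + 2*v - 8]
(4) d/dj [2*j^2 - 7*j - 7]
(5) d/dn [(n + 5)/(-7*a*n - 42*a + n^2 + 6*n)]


(1) = 13.86*r + 7.82
(2) = (-18.6138*d^2 - 2.3746*d - 0.9575)/(1.62*d^3 + 0.31*d^2 + 0.25*d - 3.69)^2
(3) = 2
(4) = 4*j - 7
(5) = (-7*a*n - 42*a + n^2 + 6*n - (n + 5)*(-7*a + 2*n + 6))/(7*a*n + 42*a - n^2 - 6*n)^2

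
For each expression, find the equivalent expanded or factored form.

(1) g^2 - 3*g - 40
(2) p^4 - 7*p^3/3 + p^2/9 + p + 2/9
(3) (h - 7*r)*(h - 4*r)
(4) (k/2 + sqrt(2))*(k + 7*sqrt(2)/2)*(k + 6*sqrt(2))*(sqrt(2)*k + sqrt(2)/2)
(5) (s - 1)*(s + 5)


(1) = (g - 8)*(g + 5)
(2) = (p - 2)*(p - 1)*(p + 1/3)^2
(3) = h^2 - 11*h*r + 28*r^2
(4) = sqrt(2)*k^4/2 + sqrt(2)*k^3/4 + 23*k^3/2 + 23*k^2/4 + 40*sqrt(2)*k^2 + 20*sqrt(2)*k + 84*k + 42
(5) = s^2 + 4*s - 5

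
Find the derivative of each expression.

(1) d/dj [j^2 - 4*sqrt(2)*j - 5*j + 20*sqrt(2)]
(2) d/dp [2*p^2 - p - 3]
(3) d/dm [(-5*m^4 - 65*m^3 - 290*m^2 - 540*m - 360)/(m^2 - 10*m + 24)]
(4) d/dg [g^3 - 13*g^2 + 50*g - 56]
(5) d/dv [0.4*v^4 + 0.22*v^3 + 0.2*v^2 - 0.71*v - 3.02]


(1) = 2*j - 4*sqrt(2) - 5
(2) = 4*p - 1
(3) = 5*(-2*m^5 + 17*m^4 + 164*m^3 - 248*m^2 - 2640*m - 3312)/(m^4 - 20*m^3 + 148*m^2 - 480*m + 576)
(4) = 3*g^2 - 26*g + 50
(5) = 1.6*v^3 + 0.66*v^2 + 0.4*v - 0.71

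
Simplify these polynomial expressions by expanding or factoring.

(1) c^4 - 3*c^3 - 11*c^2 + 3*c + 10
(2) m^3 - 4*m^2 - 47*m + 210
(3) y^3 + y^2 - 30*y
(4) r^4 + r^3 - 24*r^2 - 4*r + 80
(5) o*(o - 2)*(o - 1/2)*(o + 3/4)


(1) = (c - 5)*(c - 1)*(c + 1)*(c + 2)
(2) = (m - 6)*(m - 5)*(m + 7)
(3) = y*(y - 5)*(y + 6)
(4) = (r - 4)*(r - 2)*(r + 2)*(r + 5)
(5) = o^4 - 7*o^3/4 - 7*o^2/8 + 3*o/4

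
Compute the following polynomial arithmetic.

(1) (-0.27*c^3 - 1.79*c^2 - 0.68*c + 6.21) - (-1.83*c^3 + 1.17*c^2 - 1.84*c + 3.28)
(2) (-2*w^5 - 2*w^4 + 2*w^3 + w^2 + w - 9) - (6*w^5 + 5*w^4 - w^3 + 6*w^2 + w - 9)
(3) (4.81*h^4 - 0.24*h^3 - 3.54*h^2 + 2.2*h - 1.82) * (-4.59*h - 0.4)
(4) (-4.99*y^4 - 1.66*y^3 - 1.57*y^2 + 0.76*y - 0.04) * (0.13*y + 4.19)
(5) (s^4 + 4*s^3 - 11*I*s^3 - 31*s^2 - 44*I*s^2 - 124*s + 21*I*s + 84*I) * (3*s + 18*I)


(1) = 1.56*c^3 - 2.96*c^2 + 1.16*c + 2.93
(2) = -8*w^5 - 7*w^4 + 3*w^3 - 5*w^2
(3) = -22.0779*h^5 - 0.8224*h^4 + 16.3446*h^3 - 8.682*h^2 + 7.4738*h + 0.728
(4) = -0.6487*y^5 - 21.1239*y^4 - 7.1595*y^3 - 6.4795*y^2 + 3.1792*y - 0.1676
(5) = 3*s^5 + 12*s^4 - 15*I*s^4 + 105*s^3 - 60*I*s^3 + 420*s^2 - 495*I*s^2 - 378*s - 1980*I*s - 1512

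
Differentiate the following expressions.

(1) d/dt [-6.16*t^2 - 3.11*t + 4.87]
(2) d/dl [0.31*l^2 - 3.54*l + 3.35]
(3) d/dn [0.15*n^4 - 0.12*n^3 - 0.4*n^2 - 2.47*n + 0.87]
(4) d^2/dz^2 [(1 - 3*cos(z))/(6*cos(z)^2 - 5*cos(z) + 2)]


(1) = -12.32*t - 3.11
(2) = 0.62*l - 3.54
(3) = 0.6*n^3 - 0.36*n^2 - 0.8*n - 2.47
(4) = (-243*(1 - cos(2*z))^2*cos(z) + 27*(1 - cos(2*z))^2/2 + 545*cos(z)/2 - 161*cos(2*z)/2 - 261*cos(3*z)/2 + 54*cos(5*z) - 201/2)/(5*cos(z) - 3*cos(2*z) - 5)^3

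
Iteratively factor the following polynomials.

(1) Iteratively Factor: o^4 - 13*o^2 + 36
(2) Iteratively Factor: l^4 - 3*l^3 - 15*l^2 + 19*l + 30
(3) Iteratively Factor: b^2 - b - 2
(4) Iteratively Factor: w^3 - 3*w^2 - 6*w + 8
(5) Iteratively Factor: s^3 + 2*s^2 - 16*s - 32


(1) = (o + 2)*(o^3 - 2*o^2 - 9*o + 18) = (o - 3)*(o + 2)*(o^2 + o - 6) = (o - 3)*(o - 2)*(o + 2)*(o + 3)
(2) = (l - 5)*(l^3 + 2*l^2 - 5*l - 6) = (l - 5)*(l + 3)*(l^2 - l - 2) = (l - 5)*(l - 2)*(l + 3)*(l + 1)
(3) = (b + 1)*(b - 2)
(4) = (w + 2)*(w^2 - 5*w + 4) = (w - 1)*(w + 2)*(w - 4)
(5) = (s + 4)*(s^2 - 2*s - 8) = (s - 4)*(s + 4)*(s + 2)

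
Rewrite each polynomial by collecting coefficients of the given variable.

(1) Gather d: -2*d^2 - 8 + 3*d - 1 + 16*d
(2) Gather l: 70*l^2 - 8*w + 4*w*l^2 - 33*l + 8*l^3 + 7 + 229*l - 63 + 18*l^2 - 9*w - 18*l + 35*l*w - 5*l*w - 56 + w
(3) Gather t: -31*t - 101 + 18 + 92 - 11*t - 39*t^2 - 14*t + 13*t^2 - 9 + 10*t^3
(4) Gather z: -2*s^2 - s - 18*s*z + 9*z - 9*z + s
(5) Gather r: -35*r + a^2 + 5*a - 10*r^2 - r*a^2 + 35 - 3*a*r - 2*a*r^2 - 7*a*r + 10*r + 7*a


(1) = -2*d^2 + 19*d - 9
(2) = 8*l^3 + l^2*(4*w + 88) + l*(30*w + 178) - 16*w - 112
(3) = 10*t^3 - 26*t^2 - 56*t
(4) = -2*s^2 - 18*s*z
(5) = a^2 + 12*a + r^2*(-2*a - 10) + r*(-a^2 - 10*a - 25) + 35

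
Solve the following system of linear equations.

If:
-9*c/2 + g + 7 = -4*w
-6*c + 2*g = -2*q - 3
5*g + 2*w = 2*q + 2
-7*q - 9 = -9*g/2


Then:
c = 308/747
g = 155/249
q = -147/166
w = -359/249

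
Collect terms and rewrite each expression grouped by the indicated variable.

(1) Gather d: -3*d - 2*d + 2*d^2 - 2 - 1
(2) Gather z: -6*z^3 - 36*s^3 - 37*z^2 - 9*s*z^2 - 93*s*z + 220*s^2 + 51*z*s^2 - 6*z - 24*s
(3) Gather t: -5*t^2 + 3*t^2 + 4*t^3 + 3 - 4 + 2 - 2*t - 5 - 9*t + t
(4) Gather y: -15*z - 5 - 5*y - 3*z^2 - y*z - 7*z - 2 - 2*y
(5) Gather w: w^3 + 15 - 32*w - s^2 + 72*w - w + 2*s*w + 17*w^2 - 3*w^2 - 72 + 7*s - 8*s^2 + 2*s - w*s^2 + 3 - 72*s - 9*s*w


(1) = 2*d^2 - 5*d - 3
(2) = -36*s^3 + 220*s^2 - 24*s - 6*z^3 + z^2*(-9*s - 37) + z*(51*s^2 - 93*s - 6)
(3) = 4*t^3 - 2*t^2 - 10*t - 4
(4) = y*(-z - 7) - 3*z^2 - 22*z - 7
(5) = -9*s^2 - 63*s + w^3 + 14*w^2 + w*(-s^2 - 7*s + 39) - 54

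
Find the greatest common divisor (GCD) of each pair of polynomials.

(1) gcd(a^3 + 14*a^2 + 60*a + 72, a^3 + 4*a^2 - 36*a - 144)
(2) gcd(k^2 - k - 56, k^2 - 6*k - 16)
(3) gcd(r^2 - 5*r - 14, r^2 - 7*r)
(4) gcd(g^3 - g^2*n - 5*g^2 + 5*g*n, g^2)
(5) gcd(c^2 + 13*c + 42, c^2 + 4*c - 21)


(1) = gcd((a + 2)*(a + 6)^2, (a - 6)*(a + 4)*(a + 6)) = a + 6
(2) = gcd((k - 8)*(k + 7), (k - 8)*(k + 2)) = k - 8
(3) = r - 7
(4) = gcd(g*(g - 5)*(g - n), g^2) = g
(5) = gcd((c + 6)*(c + 7), (c - 3)*(c + 7)) = c + 7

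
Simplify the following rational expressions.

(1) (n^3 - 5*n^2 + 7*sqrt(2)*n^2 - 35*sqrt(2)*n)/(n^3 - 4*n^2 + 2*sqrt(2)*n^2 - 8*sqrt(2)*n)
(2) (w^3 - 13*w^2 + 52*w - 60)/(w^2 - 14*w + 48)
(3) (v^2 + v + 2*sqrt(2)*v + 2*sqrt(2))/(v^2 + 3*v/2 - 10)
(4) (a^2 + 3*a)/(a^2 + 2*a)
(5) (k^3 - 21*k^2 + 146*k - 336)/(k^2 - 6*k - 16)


(1) = (n^2 + n*(-5 + 7*sqrt(2)) - 35*sqrt(2))/(n^2 + n*(-4 + 2*sqrt(2)) - 8*sqrt(2))
(2) = (w^2 - 7*w + 10)/(w - 8)
(3) = (2*v^2 + v*(2 + 4*sqrt(2)) + 4*sqrt(2))/(2*v^2 + 3*v - 20)
(4) = (a + 3)/(a + 2)
(5) = (k^2 - 13*k + 42)/(k + 2)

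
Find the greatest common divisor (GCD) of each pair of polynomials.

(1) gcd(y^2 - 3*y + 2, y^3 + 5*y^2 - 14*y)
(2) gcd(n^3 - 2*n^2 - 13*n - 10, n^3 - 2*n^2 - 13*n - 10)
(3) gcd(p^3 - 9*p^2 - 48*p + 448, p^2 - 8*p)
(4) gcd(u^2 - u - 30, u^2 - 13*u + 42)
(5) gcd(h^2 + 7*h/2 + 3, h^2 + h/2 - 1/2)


(1) = gcd((y - 2)*(y - 1), y*(y - 2)*(y + 7)) = y - 2
(2) = gcd((n - 5)*(n + 1)*(n + 2), (n - 5)*(n + 1)*(n + 2)) = n^3 - 2*n^2 - 13*n - 10
(3) = gcd((p - 8)^2*(p + 7), p*(p - 8)) = p - 8
(4) = u - 6
(5) = gcd((h + 3/2)*(h + 2), (h - 1/2)*(h + 1)) = 1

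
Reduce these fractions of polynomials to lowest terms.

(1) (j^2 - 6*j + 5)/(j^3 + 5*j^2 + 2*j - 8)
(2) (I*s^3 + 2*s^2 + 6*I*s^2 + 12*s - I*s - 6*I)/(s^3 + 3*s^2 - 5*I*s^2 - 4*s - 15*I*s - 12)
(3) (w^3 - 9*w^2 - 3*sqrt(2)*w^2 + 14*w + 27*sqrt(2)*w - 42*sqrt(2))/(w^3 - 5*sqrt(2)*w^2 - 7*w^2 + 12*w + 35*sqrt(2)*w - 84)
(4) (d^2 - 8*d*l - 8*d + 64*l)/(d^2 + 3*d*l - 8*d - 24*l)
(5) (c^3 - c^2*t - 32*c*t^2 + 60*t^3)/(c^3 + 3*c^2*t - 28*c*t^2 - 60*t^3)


(1) = (j - 5)/(j^2 + 6*j + 8)
(2) = (I*s^2 + s*(1 + 6*I) + 6)/(s^2 + s*(3 - 4*I) - 12*I)
(3) = (w - 2)/(w - 2*sqrt(2))
(4) = (d - 8*l)/(d + 3*l)
(5) = (c - 2*t)/(c + 2*t)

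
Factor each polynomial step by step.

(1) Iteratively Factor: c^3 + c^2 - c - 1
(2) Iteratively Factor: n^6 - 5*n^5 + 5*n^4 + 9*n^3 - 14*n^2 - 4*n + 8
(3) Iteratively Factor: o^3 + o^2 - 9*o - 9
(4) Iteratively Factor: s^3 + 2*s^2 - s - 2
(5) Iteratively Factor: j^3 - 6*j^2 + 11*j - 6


(1) = (c - 1)*(c^2 + 2*c + 1) = (c - 1)*(c + 1)*(c + 1)
(2) = (n + 1)*(n^5 - 6*n^4 + 11*n^3 - 2*n^2 - 12*n + 8) = (n - 1)*(n + 1)*(n^4 - 5*n^3 + 6*n^2 + 4*n - 8) = (n - 2)*(n - 1)*(n + 1)*(n^3 - 3*n^2 + 4) = (n - 2)^2*(n - 1)*(n + 1)*(n^2 - n - 2) = (n - 2)^2*(n - 1)*(n + 1)^2*(n - 2)
(3) = (o + 1)*(o^2 - 9) = (o + 1)*(o + 3)*(o - 3)
(4) = (s + 1)*(s^2 + s - 2) = (s - 1)*(s + 1)*(s + 2)
(5) = (j - 3)*(j^2 - 3*j + 2) = (j - 3)*(j - 1)*(j - 2)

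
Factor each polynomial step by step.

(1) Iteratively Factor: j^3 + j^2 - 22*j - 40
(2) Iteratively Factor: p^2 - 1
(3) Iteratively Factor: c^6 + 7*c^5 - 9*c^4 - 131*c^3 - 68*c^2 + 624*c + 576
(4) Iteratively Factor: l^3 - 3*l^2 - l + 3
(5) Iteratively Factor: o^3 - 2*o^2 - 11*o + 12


(1) = (j + 2)*(j^2 - j - 20) = (j + 2)*(j + 4)*(j - 5)
(2) = (p + 1)*(p - 1)
(3) = (c + 4)*(c^5 + 3*c^4 - 21*c^3 - 47*c^2 + 120*c + 144) = (c + 4)^2*(c^4 - c^3 - 17*c^2 + 21*c + 36) = (c - 3)*(c + 4)^2*(c^3 + 2*c^2 - 11*c - 12) = (c - 3)*(c + 1)*(c + 4)^2*(c^2 + c - 12) = (c - 3)^2*(c + 1)*(c + 4)^2*(c + 4)
(4) = (l - 3)*(l^2 - 1) = (l - 3)*(l - 1)*(l + 1)
(5) = (o - 1)*(o^2 - o - 12) = (o - 4)*(o - 1)*(o + 3)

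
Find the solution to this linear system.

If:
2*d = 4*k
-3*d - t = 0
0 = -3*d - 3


Then:
d = -1
k = -1/2
t = 3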